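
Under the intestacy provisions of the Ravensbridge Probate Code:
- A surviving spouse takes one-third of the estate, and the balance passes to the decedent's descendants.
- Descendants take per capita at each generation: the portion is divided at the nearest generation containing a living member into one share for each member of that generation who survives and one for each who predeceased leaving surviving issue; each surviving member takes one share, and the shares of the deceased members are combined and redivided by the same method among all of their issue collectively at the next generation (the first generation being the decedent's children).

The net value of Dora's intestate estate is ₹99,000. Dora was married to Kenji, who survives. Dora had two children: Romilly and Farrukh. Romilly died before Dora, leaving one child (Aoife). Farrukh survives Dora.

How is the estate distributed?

Kenji takes one-third of ₹99,000 = ₹33,000. The remaining ₹66,000 passes to the descendants.
The descendants' portion (₹66,000) is divided at the children's generation into 2 shares of ₹33,000. Farrukh takes ₹33,000. The remaining share for the deceased Romilly (₹33,000) is carried to the next generation.
That pool (₹33,000) passes entirely to Aoife, the sole taker at the grandchildren's generation.

Kenji: ₹33,000; Aoife: ₹33,000; Farrukh: ₹33,000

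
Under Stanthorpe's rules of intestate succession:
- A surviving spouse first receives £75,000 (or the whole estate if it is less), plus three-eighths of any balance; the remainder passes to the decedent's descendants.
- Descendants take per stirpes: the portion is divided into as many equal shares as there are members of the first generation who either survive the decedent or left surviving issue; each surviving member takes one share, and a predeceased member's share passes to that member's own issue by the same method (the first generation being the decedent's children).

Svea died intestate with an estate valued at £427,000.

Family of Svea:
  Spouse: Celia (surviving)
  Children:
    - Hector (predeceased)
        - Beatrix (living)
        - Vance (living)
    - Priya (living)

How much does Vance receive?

Celia first takes £75,000, leaving a balance of £352,000. Celia then takes three-eighths of the balance (£132,000), for a total of £207,000. The remaining £220,000 passes to the descendants.
The descendants' portion (£220,000) is divided into 2 shares of £110,000: Priya takes £110,000; Hector's £110,000 share passes to Hector's issue.
Hector's share (£110,000) is divided into 2 shares of £55,000: Beatrix and Vance each take £55,000.

Vance receives £55,000.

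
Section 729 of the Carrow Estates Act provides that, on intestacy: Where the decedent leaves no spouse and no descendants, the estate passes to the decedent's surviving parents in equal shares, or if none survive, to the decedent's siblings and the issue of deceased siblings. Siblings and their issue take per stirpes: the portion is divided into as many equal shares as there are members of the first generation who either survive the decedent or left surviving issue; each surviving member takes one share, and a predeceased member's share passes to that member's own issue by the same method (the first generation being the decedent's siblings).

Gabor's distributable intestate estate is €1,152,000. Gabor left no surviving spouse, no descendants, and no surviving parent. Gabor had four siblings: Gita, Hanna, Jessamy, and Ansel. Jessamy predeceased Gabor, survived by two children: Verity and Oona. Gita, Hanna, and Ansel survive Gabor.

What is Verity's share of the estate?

The entire €1,152,000 passes to the siblings and their issue.
That amount (€1,152,000) is divided into 4 shares of €288,000: Gita, Hanna, and Ansel each take €288,000; Jessamy's €288,000 share passes to Jessamy's issue.
Jessamy's share (€288,000) is divided into 2 shares of €144,000: Verity and Oona each take €144,000.

Verity receives €144,000.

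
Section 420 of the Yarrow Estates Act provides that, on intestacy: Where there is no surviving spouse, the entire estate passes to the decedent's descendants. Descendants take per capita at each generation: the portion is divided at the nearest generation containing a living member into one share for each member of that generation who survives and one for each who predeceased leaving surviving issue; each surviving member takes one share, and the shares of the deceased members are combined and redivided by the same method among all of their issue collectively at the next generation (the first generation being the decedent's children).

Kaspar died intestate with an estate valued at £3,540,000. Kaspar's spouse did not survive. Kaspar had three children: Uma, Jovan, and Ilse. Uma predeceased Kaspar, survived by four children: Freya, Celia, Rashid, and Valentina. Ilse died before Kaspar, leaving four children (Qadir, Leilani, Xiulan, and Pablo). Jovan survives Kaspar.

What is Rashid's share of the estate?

The entire £3,540,000 passes to the descendants.
That amount (£3,540,000) is divided at the children's generation into 3 shares of £1,180,000. Jovan takes £1,180,000. The 2 shares of the deceased (Uma and Ilse) are combined into a pool of £2,360,000.
That pool (£2,360,000) is divided at the grandchildren's generation equally among Freya, Celia, Rashid, Valentina, Qadir, Leilani, Xiulan, and Pablo: £295,000 each.

Rashid receives £295,000.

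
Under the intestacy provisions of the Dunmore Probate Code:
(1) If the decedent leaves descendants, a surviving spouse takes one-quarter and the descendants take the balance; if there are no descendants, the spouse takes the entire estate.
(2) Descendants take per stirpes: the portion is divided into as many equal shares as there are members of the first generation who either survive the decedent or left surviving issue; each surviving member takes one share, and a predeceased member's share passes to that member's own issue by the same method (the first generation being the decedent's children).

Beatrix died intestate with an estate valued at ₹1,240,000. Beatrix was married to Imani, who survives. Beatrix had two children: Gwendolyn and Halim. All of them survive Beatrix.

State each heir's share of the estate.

Imani: ₹310,000; Gwendolyn: ₹465,000; Halim: ₹465,000

Imani takes one-quarter of ₹1,240,000 = ₹310,000. The remaining ₹930,000 passes to the descendants.
The descendants' portion (₹930,000) is divided into 2 shares of ₹465,000: Gwendolyn and Halim each take ₹465,000.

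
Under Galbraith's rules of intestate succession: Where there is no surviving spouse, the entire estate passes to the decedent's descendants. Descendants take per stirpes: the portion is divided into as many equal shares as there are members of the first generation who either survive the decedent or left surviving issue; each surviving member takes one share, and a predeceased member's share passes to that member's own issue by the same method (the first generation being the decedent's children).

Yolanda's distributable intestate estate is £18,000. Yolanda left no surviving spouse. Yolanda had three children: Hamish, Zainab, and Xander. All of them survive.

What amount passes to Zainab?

The entire £18,000 passes to the descendants.
That amount (£18,000) is divided into 3 shares of £6,000: Hamish, Zainab, and Xander each take £6,000.

Zainab receives £6,000.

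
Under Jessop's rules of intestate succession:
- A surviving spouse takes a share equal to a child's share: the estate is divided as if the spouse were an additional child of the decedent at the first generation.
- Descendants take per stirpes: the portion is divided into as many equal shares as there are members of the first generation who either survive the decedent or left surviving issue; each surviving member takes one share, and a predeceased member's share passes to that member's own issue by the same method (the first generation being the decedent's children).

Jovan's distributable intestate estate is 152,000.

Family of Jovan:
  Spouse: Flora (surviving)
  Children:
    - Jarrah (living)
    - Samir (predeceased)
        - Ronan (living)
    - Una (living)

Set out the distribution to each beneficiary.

Flora: 38,000; Jarrah: 38,000; Ronan: 38,000; Una: 38,000

The spouse counts as an additional share at the children's level, so there are 4 primary shares of 38,000. Flora takes one such share (38,000).
The children's combined portion (114,000) is divided into 3 shares of 38,000: Jarrah and Una each take 38,000; Samir's 38,000 share passes to Samir's issue.
Samir's share (38,000) passes entirely to Ronan.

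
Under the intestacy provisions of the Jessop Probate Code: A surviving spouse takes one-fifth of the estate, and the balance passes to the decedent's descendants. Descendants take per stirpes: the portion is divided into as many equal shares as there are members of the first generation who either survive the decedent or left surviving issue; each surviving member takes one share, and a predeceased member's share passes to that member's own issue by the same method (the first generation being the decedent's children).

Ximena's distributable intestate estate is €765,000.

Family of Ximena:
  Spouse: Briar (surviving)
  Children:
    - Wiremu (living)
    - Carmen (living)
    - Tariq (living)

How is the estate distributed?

Briar: €153,000; Wiremu: €204,000; Carmen: €204,000; Tariq: €204,000

Briar takes one-fifth of €765,000 = €153,000. The remaining €612,000 passes to the descendants.
The descendants' portion (€612,000) is divided into 3 shares of €204,000: Wiremu, Carmen, and Tariq each take €204,000.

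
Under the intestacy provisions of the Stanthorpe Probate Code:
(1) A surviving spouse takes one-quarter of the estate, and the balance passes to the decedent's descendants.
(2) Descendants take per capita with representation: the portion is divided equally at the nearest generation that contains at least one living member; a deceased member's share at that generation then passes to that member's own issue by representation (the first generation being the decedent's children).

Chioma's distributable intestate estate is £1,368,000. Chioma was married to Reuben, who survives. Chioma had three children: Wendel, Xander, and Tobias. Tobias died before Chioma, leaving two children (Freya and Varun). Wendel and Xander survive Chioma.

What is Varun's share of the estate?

Reuben takes one-quarter of £1,368,000 = £342,000. The remaining £1,026,000 passes to the descendants.
The descendants' portion (£1,026,000) is divided into 3 shares of £342,000: Wendel and Xander each take £342,000; Tobias's £342,000 share passes to Tobias's issue.
Tobias's share (£342,000) is divided into 2 shares of £171,000: Freya and Varun each take £171,000.

Varun receives £171,000.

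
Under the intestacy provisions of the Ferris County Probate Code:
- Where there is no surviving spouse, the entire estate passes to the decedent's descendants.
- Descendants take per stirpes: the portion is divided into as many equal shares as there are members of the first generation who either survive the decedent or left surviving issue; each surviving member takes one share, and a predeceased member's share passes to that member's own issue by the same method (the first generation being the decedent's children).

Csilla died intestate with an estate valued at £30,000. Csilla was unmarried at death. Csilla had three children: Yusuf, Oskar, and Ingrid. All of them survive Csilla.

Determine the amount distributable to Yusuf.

The entire £30,000 passes to the descendants.
That amount (£30,000) is divided into 3 shares of £10,000: Yusuf, Oskar, and Ingrid each take £10,000.

Yusuf receives £10,000.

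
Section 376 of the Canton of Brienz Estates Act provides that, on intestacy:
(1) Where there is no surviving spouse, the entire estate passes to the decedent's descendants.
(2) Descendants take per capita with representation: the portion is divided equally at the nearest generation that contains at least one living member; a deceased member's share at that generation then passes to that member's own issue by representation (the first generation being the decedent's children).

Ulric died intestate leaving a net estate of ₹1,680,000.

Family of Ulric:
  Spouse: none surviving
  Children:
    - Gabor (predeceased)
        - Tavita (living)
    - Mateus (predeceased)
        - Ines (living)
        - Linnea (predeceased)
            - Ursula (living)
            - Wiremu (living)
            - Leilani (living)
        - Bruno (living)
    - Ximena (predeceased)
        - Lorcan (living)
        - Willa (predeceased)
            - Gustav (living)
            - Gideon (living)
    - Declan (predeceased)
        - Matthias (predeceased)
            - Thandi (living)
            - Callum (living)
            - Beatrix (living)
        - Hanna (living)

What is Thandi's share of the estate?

Thandi receives ₹70,000.

The entire ₹1,680,000 passes to the descendants.
No child survives, so the initial division is made at the grandchildren's generation.
That amount (₹1,680,000) is divided into 8 shares of ₹210,000: Tavita, Ines, Bruno, Lorcan, and Hanna each take ₹210,000; Linnea's ₹210,000 share passes to Linnea's issue; Willa's ₹210,000 share passes to Willa's issue; Matthias's ₹210,000 share passes to Matthias's issue.
Linnea's share (₹210,000) is divided into 3 shares of ₹70,000: Ursula, Wiremu, and Leilani each take ₹70,000.
Willa's share (₹210,000) is divided into 2 shares of ₹105,000: Gustav and Gideon each take ₹105,000.
Matthias's share (₹210,000) is divided into 3 shares of ₹70,000: Thandi, Callum, and Beatrix each take ₹70,000.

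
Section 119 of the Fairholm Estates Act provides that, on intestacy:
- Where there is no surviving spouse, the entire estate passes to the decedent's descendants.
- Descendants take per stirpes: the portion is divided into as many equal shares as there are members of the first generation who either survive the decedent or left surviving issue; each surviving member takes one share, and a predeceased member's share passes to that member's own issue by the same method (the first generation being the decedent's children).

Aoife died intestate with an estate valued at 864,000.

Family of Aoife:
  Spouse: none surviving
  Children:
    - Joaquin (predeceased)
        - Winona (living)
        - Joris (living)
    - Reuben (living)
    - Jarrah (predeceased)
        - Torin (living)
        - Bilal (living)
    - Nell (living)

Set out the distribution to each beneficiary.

Winona: 108,000; Joris: 108,000; Reuben: 216,000; Torin: 108,000; Bilal: 108,000; Nell: 216,000

The entire 864,000 passes to the descendants.
That amount (864,000) is divided into 4 shares of 216,000: Reuben and Nell each take 216,000; Joaquin's 216,000 share passes to Joaquin's issue; Jarrah's 216,000 share passes to Jarrah's issue.
Joaquin's share (216,000) is divided into 2 shares of 108,000: Winona and Joris each take 108,000.
Jarrah's share (216,000) is divided into 2 shares of 108,000: Torin and Bilal each take 108,000.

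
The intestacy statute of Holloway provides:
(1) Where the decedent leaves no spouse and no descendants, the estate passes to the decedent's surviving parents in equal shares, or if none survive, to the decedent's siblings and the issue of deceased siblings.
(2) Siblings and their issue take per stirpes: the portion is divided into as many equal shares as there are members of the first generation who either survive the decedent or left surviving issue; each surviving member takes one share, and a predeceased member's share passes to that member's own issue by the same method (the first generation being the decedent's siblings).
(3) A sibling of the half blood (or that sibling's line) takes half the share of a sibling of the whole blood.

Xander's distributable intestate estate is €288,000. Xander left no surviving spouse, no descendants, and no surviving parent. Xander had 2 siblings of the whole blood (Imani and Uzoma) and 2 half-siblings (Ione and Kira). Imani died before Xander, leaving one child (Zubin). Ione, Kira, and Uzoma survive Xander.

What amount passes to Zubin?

Zubin receives €96,000.

The entire €288,000 passes to the siblings and their issue.
Counting each half-blood sibling's line as half a unit, there are 3 units in €288,000, so one unit is €96,000. Whole-blood lines (Imani and Uzoma) take €96,000 each; half-blood lines (Ione and Kira) take €48,000 each.
Imani's share (€96,000) passes entirely to Zubin.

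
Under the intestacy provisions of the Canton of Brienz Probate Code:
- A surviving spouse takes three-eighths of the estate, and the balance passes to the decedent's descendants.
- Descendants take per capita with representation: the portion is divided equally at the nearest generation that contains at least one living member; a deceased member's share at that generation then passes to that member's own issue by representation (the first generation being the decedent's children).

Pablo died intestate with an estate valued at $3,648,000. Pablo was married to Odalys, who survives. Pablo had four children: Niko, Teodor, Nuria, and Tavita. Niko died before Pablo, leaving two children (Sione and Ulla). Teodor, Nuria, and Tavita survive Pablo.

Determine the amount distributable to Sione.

Sione receives $285,000.

Odalys takes three-eighths of $3,648,000 = $1,368,000. The remaining $2,280,000 passes to the descendants.
The descendants' portion ($2,280,000) is divided into 4 shares of $570,000: Teodor, Nuria, and Tavita each take $570,000; Niko's $570,000 share passes to Niko's issue.
Niko's share ($570,000) is divided into 2 shares of $285,000: Sione and Ulla each take $285,000.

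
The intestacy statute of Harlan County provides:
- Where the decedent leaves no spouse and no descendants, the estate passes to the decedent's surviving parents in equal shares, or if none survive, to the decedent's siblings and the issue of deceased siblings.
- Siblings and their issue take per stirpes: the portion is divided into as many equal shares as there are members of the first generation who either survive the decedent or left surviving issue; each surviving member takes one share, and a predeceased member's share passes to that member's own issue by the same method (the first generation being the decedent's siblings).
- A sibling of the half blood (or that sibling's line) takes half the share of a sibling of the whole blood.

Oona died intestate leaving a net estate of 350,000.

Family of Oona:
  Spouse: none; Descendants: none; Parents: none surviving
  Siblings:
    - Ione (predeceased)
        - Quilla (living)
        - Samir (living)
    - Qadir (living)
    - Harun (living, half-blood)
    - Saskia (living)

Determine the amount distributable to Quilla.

The entire 350,000 passes to the siblings and their issue.
Counting each half-blood sibling's line as half a unit, there are 7/2 units in 350,000, so one unit is 100,000. Whole-blood lines (Ione, Qadir, and Saskia) take 100,000 each; half-blood lines (Harun) take 50,000 each.
Ione's share (100,000) is divided into 2 shares of 50,000: Quilla and Samir each take 50,000.

Quilla receives 50,000.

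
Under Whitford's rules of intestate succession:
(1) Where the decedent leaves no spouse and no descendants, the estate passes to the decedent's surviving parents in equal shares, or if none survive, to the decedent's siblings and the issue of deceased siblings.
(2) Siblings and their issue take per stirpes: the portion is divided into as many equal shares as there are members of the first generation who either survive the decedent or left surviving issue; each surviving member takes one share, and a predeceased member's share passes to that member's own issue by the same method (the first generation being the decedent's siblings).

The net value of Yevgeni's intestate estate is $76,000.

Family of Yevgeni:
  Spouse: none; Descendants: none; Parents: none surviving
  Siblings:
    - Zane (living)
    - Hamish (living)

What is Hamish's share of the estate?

Hamish receives $38,000.

The entire $76,000 passes to the siblings and their issue.
That amount ($76,000) is divided into 2 shares of $38,000: Zane and Hamish each take $38,000.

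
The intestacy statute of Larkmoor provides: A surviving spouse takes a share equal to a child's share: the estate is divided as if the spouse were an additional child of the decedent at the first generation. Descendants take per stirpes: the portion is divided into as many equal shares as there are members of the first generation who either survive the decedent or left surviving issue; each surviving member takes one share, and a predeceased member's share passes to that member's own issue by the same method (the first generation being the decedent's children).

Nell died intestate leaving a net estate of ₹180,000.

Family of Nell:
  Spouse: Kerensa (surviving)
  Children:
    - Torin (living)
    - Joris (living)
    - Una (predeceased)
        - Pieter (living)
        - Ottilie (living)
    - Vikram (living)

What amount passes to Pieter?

The spouse counts as an additional share at the children's level, so there are 5 primary shares of ₹36,000. Kerensa takes one such share (₹36,000).
The children's combined portion (₹144,000) is divided into 4 shares of ₹36,000: Torin, Joris, and Vikram each take ₹36,000; Una's ₹36,000 share passes to Una's issue.
Una's share (₹36,000) is divided into 2 shares of ₹18,000: Pieter and Ottilie each take ₹18,000.

Pieter receives ₹18,000.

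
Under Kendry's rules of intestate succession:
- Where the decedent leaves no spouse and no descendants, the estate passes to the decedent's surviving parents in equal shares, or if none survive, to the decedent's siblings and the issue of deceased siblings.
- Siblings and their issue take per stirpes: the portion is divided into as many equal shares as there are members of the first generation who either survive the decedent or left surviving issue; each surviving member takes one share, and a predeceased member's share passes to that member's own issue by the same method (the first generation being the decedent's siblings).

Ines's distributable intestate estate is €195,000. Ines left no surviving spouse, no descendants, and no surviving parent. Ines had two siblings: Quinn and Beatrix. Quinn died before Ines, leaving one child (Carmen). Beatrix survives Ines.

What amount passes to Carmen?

The entire €195,000 passes to the siblings and their issue.
That amount (€195,000) is divided into 2 shares of €97,500: Beatrix takes €97,500; Quinn's €97,500 share passes to Quinn's issue.
Quinn's share (€97,500) passes entirely to Carmen.

Carmen receives €97,500.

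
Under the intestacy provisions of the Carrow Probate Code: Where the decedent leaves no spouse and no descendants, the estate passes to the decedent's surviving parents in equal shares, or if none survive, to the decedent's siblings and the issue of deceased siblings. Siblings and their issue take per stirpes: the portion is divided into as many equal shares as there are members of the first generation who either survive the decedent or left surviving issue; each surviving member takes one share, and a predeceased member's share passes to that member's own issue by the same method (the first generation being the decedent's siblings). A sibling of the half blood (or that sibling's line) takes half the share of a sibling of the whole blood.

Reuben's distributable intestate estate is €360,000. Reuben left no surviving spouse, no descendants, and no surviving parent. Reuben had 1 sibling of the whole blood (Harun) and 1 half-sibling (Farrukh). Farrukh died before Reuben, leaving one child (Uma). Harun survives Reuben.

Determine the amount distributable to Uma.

The entire €360,000 passes to the siblings and their issue.
Counting each half-blood sibling's line as half a unit, there are 3/2 units in €360,000, so one unit is €240,000. Whole-blood lines (Harun) take €240,000 each; half-blood lines (Farrukh) take €120,000 each.
Farrukh's share (€120,000) passes entirely to Uma.

Uma receives €120,000.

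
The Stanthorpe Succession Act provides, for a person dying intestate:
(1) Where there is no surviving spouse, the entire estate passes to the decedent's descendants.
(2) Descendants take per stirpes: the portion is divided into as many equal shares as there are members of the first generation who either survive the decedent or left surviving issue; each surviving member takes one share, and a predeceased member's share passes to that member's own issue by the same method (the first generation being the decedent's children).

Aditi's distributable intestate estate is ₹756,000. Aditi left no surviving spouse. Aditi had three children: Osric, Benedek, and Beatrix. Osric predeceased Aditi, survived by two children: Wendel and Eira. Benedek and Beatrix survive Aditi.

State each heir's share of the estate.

The entire ₹756,000 passes to the descendants.
That amount (₹756,000) is divided into 3 shares of ₹252,000: Benedek and Beatrix each take ₹252,000; Osric's ₹252,000 share passes to Osric's issue.
Osric's share (₹252,000) is divided into 2 shares of ₹126,000: Wendel and Eira each take ₹126,000.

Wendel: ₹126,000; Eira: ₹126,000; Benedek: ₹252,000; Beatrix: ₹252,000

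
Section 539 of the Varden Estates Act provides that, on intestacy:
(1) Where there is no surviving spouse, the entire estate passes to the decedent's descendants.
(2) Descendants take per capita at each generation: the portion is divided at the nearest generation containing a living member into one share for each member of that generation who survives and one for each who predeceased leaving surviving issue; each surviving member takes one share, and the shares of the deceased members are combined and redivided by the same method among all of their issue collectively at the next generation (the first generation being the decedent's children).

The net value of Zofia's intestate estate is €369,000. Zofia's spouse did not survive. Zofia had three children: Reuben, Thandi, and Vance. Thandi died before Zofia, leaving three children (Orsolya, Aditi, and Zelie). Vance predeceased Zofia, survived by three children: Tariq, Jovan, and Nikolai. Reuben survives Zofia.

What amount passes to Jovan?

Jovan receives €41,000.

The entire €369,000 passes to the descendants.
That amount (€369,000) is divided at the children's generation into 3 shares of €123,000. Reuben takes €123,000. The 2 shares of the deceased (Thandi and Vance) are combined into a pool of €246,000.
That pool (€246,000) is divided at the grandchildren's generation equally among Orsolya, Aditi, Zelie, Tariq, Jovan, and Nikolai: €41,000 each.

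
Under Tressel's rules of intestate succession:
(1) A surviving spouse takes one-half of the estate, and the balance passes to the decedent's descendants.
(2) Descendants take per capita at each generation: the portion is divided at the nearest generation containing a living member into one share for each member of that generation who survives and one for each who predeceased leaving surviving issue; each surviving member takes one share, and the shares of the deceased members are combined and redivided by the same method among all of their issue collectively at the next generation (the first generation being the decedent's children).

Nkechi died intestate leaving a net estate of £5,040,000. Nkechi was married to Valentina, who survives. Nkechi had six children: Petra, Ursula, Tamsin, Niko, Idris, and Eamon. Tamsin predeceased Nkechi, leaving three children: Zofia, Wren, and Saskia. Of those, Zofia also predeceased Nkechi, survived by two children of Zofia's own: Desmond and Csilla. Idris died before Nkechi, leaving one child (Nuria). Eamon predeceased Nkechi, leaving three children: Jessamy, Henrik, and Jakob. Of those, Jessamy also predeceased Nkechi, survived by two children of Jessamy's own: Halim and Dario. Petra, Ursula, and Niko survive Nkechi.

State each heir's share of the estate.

Valentina takes one-half of £5,040,000 = £2,520,000. The remaining £2,520,000 passes to the descendants.
The descendants' portion (£2,520,000) is divided at the children's generation into 6 shares of £420,000. Petra, Ursula, and Niko each take £420,000. The 3 shares of the deceased (Tamsin, Idris, and Eamon) are combined into a pool of £1,260,000.
That pool (£1,260,000) is divided at the grandchildren's generation into 7 shares of £180,000. Wren, Saskia, Nuria, Henrik, and Jakob each take £180,000. The 2 shares of the deceased (Zofia and Jessamy) are combined into a pool of £360,000.
That pool (£360,000) is divided at the great-grandchildren's generation equally among Desmond, Csilla, Halim, and Dario: £90,000 each.

Valentina: £2,520,000; Petra: £420,000; Ursula: £420,000; Desmond: £90,000; Csilla: £90,000; Wren: £180,000; Saskia: £180,000; Niko: £420,000; Nuria: £180,000; Halim: £90,000; Dario: £90,000; Henrik: £180,000; Jakob: £180,000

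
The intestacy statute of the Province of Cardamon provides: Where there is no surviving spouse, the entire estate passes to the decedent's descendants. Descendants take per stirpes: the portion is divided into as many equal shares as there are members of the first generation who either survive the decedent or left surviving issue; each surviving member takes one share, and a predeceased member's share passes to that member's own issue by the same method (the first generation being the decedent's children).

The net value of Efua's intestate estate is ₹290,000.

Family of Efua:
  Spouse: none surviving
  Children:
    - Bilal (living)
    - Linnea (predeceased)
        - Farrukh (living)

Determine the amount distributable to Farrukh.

Farrukh receives ₹145,000.

The entire ₹290,000 passes to the descendants.
That amount (₹290,000) is divided into 2 shares of ₹145,000: Bilal takes ₹145,000; Linnea's ₹145,000 share passes to Linnea's issue.
Linnea's share (₹145,000) passes entirely to Farrukh.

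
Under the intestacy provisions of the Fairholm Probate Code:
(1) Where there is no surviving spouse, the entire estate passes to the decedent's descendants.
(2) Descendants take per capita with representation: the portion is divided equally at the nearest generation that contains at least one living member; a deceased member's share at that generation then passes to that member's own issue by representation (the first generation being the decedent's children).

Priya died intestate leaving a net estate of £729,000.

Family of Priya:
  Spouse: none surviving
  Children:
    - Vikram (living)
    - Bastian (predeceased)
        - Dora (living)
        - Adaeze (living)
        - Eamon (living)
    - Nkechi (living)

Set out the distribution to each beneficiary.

The entire £729,000 passes to the descendants.
That amount (£729,000) is divided into 3 shares of £243,000: Vikram and Nkechi each take £243,000; Bastian's £243,000 share passes to Bastian's issue.
Bastian's share (£243,000) is divided into 3 shares of £81,000: Dora, Adaeze, and Eamon each take £81,000.

Vikram: £243,000; Dora: £81,000; Adaeze: £81,000; Eamon: £81,000; Nkechi: £243,000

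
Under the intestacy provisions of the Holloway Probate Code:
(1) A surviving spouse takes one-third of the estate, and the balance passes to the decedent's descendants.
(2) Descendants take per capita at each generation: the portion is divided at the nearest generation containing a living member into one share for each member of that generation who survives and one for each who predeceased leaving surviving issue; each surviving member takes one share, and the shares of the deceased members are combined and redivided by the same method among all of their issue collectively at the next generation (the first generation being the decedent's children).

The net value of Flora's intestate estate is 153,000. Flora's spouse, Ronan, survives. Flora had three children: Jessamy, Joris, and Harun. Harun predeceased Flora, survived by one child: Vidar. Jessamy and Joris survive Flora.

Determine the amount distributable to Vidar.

Ronan takes one-third of 153,000 = 51,000. The remaining 102,000 passes to the descendants.
The descendants' portion (102,000) is divided at the children's generation into 3 shares of 34,000. Jessamy and Joris each take 34,000. The remaining share for the deceased Harun (34,000) is carried to the next generation.
That pool (34,000) passes entirely to Vidar, the sole taker at the grandchildren's generation.

Vidar receives 34,000.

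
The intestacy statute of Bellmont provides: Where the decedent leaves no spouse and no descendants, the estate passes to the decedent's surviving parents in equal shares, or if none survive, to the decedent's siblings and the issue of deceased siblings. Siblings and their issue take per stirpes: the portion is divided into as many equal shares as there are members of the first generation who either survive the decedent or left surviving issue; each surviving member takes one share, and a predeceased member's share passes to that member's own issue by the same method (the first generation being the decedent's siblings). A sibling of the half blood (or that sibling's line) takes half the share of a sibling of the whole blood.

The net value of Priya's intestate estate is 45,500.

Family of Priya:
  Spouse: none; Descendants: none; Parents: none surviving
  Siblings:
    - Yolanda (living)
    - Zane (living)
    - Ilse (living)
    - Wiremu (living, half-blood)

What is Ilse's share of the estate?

Ilse receives 13,000.

The entire 45,500 passes to the siblings and their issue.
Counting each half-blood sibling's line as half a unit, there are 7/2 units in 45,500, so one unit is 13,000. Whole-blood lines (Yolanda, Zane, and Ilse) take 13,000 each; half-blood lines (Wiremu) take 6,500 each.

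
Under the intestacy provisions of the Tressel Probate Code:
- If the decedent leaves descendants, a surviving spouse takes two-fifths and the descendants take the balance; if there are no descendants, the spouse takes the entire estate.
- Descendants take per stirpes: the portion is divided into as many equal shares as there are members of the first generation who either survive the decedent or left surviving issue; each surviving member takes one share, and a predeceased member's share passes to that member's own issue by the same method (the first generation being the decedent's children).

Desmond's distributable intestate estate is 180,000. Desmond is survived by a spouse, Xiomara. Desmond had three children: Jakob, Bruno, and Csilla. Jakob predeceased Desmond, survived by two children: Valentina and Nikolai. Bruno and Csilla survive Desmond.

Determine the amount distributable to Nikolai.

Nikolai receives 18,000.

Xiomara takes two-fifths of 180,000 = 72,000. The remaining 108,000 passes to the descendants.
The descendants' portion (108,000) is divided into 3 shares of 36,000: Bruno and Csilla each take 36,000; Jakob's 36,000 share passes to Jakob's issue.
Jakob's share (36,000) is divided into 2 shares of 18,000: Valentina and Nikolai each take 18,000.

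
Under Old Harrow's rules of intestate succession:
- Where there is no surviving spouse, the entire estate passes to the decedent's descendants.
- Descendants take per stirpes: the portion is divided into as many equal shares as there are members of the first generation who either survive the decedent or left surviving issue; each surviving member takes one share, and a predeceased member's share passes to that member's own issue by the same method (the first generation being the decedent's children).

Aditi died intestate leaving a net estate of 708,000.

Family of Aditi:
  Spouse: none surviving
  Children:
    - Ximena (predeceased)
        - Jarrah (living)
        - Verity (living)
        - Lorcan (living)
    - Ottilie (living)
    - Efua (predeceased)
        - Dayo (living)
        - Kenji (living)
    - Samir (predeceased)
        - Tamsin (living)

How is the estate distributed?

The entire 708,000 passes to the descendants.
That amount (708,000) is divided into 4 shares of 177,000: Ottilie takes 177,000; Ximena's 177,000 share passes to Ximena's issue; Efua's 177,000 share passes to Efua's issue; Samir's 177,000 share passes to Samir's issue.
Ximena's share (177,000) is divided into 3 shares of 59,000: Jarrah, Verity, and Lorcan each take 59,000.
Efua's share (177,000) is divided into 2 shares of 88,500: Dayo and Kenji each take 88,500.
Samir's share (177,000) passes entirely to Tamsin.

Jarrah: 59,000; Verity: 59,000; Lorcan: 59,000; Ottilie: 177,000; Dayo: 88,500; Kenji: 88,500; Tamsin: 177,000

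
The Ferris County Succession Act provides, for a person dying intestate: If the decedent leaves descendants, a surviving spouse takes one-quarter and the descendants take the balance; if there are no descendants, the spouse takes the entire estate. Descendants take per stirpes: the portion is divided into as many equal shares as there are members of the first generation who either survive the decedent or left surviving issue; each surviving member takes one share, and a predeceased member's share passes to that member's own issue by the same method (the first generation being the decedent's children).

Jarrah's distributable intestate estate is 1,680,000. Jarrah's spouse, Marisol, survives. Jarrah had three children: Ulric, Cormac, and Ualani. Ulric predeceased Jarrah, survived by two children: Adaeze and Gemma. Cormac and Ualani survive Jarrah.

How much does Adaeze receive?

Marisol takes one-quarter of 1,680,000 = 420,000. The remaining 1,260,000 passes to the descendants.
The descendants' portion (1,260,000) is divided into 3 shares of 420,000: Cormac and Ualani each take 420,000; Ulric's 420,000 share passes to Ulric's issue.
Ulric's share (420,000) is divided into 2 shares of 210,000: Adaeze and Gemma each take 210,000.

Adaeze receives 210,000.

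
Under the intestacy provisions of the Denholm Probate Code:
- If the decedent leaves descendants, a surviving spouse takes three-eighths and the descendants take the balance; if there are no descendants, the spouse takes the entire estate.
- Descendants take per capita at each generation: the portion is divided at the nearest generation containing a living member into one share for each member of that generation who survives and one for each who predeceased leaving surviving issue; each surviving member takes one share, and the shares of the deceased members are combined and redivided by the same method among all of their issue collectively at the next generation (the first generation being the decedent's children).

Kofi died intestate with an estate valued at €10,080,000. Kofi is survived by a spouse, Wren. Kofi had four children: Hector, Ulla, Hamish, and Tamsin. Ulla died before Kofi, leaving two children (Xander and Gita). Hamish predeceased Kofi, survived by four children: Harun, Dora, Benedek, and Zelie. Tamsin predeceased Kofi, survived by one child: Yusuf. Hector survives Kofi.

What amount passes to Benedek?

Benedek receives €675,000.

Wren takes three-eighths of €10,080,000 = €3,780,000. The remaining €6,300,000 passes to the descendants.
The descendants' portion (€6,300,000) is divided at the children's generation into 4 shares of €1,575,000. Hector takes €1,575,000. The 3 shares of the deceased (Ulla, Hamish, and Tamsin) are combined into a pool of €4,725,000.
That pool (€4,725,000) is divided at the grandchildren's generation equally among Xander, Gita, Harun, Dora, Benedek, Zelie, and Yusuf: €675,000 each.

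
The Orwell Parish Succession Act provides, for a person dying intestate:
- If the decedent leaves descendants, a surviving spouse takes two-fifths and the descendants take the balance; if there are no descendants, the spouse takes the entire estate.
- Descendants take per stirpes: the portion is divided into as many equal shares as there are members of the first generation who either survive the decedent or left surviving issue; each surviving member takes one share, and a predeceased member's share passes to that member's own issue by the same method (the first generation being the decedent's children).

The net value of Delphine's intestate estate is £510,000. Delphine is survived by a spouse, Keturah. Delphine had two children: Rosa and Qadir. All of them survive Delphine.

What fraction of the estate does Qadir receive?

Qadir receives 3/10 of the estate.

Keturah takes two-fifths of £510,000 = £204,000. The remaining £306,000 passes to the descendants.
The descendants' portion (£306,000) is divided into 2 shares of £153,000: Rosa and Qadir each take £153,000.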